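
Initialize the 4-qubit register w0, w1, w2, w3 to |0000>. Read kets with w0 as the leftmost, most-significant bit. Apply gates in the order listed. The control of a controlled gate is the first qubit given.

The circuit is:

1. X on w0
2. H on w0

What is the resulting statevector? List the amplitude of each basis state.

After the circuit, the state carries amplitude sqrt(2)/2 on |0000>, -sqrt(2)/2 on |1000>, and 0 on every other basis state.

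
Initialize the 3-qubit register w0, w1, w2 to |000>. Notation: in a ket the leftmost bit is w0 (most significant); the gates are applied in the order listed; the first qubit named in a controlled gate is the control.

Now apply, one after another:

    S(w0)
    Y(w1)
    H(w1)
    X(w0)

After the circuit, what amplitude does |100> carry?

The final state's coefficient on |100> equals sqrt(2)*I/2.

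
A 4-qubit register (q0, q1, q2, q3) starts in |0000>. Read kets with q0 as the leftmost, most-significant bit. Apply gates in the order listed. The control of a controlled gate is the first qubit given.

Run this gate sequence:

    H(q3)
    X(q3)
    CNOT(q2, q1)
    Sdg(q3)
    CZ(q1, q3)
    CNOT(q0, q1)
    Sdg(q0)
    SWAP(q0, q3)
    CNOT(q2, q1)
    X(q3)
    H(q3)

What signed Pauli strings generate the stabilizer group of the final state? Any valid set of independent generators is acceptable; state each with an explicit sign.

One valid set of independent stabilizer generators is -YIII, -IIIX, +IZII, +IIZI (any independent generating set of the same group is equally correct).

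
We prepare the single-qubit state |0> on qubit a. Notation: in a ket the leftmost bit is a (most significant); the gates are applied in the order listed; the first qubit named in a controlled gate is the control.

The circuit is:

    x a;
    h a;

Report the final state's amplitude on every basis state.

After the circuit, the state carries amplitude sqrt(2)/2 on |0>, -sqrt(2)/2 on |1>.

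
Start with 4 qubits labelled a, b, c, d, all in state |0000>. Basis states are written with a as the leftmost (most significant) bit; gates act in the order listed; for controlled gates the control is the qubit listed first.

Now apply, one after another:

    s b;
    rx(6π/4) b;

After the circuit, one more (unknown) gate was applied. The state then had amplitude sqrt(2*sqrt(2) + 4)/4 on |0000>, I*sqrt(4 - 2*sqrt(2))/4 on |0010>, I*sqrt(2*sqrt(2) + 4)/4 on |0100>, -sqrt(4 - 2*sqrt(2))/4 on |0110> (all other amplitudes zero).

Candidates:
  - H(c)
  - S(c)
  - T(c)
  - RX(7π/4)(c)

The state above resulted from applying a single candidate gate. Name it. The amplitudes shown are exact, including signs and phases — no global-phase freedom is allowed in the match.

The applied gate was RX(7π/4)(c).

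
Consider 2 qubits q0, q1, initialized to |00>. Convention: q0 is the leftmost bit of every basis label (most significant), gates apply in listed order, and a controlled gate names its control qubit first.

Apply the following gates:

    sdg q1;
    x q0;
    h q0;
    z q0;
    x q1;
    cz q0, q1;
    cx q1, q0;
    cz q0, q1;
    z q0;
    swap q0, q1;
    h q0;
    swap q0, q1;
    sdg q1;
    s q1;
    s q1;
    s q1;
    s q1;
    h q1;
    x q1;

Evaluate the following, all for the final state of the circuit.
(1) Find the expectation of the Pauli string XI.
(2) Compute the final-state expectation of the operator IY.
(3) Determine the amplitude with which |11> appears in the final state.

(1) In the final state, XI has expectation -1. Key observation: the block from step 14 through step 17 cancels to the identity and can be dropped.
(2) The expectation value of IY is 1.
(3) |11> carries amplitude sqrt(2)*(1 + I)/4 in the final state.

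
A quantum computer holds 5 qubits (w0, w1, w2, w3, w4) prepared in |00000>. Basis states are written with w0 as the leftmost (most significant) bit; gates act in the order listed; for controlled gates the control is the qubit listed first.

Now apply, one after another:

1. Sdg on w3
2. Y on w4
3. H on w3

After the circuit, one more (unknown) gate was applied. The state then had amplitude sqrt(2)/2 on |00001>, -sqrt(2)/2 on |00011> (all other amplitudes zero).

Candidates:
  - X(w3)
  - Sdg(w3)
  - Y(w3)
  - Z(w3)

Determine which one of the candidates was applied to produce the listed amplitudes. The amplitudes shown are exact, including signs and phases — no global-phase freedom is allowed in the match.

The unique candidate consistent with the amplitudes is Y(w3).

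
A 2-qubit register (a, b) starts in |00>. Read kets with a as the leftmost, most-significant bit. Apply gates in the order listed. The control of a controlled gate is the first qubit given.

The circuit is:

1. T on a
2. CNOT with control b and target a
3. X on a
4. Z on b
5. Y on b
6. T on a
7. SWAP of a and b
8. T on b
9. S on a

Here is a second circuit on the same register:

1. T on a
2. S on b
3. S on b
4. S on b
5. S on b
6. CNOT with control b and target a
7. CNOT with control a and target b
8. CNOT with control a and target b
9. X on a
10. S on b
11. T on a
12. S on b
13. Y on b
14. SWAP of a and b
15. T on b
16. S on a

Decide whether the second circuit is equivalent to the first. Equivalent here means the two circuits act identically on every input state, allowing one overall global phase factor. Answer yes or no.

Yes, they are equivalent — the unitaries differ by at most a global phase.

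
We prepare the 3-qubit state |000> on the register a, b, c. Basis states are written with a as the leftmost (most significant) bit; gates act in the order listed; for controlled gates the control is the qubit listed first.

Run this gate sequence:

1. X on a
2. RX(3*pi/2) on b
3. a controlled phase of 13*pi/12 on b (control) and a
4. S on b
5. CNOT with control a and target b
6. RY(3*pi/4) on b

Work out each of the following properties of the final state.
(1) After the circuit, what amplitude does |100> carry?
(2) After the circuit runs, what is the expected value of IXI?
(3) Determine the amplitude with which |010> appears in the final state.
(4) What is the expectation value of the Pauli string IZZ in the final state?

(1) |100> carries amplitude sqrt(2)*(sqrt(sqrt(2) + 2) - sqrt(2 - sqrt(2))*exp(I*pi/12))/4 in the final state.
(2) The expectation value of IXI is -sqrt(3)/4 - 1/4.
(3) |010> carries amplitude 0 in the final state.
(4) The expectation value of IZZ is -sqrt(3)/4 - 1/4.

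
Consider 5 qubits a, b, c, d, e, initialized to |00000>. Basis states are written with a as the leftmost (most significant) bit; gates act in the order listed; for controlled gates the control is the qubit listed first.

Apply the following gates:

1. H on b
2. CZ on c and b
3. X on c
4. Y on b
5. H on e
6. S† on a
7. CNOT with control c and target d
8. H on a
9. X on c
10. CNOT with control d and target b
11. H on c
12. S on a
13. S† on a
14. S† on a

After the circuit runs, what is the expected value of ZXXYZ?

The observable ZXXYZ averages to 0.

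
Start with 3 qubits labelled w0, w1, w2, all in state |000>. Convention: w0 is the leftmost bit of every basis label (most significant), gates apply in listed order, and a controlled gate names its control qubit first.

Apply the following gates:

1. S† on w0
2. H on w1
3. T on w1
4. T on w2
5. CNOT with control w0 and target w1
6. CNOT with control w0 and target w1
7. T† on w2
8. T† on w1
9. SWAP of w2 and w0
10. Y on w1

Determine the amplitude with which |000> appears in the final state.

The amplitude on |000> is -sqrt(2)*I/2. Key observation: gates 3-8 undo each other exactly, leaving only the rest of the circuit to track.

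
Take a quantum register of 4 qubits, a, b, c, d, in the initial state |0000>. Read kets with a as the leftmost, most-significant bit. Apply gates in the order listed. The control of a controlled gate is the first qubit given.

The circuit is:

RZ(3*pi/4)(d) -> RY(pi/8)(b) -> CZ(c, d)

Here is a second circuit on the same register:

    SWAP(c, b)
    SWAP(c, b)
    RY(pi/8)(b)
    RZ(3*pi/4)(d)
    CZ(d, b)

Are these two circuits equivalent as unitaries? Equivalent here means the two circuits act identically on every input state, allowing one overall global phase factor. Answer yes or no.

No: there is an input state on which the two circuits produce genuinely different outputs (not merely differing by a phase).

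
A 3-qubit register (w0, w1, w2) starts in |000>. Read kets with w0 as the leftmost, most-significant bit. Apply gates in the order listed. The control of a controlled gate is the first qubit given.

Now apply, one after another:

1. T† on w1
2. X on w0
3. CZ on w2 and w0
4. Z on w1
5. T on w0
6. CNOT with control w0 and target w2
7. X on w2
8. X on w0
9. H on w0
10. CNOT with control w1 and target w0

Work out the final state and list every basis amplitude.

The resulting statevector has amplitude sqrt(2)*exp(I*pi/4)/2 on |000>, sqrt(2)*exp(I*pi/4)/2 on |100>, and 0 on every other basis state.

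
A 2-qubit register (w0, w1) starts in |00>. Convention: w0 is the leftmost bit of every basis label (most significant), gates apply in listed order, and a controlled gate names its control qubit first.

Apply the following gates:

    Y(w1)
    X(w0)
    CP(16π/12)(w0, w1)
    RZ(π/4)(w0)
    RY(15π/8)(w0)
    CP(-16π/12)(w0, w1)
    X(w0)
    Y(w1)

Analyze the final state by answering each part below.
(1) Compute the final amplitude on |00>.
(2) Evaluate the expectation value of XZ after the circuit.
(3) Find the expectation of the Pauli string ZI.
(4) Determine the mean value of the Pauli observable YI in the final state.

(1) The amplitude on |00> is -exp(I*pi/8)*cos(pi/16).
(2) In the final state, XZ has expectation -sqrt(2 - sqrt(2))/4.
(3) The observable ZI averages to sqrt(sqrt(2) + 2)/2.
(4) The observable YI averages to -sqrt(6 - 3*sqrt(2))/4.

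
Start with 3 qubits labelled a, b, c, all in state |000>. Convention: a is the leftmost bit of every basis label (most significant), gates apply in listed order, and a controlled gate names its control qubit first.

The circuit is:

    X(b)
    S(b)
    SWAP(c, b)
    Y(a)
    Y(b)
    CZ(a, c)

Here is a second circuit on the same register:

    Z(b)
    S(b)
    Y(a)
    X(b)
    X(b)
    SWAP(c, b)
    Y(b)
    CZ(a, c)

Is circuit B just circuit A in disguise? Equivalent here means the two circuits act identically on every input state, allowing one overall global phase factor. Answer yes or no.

No, they are not equivalent — no single phase factor reconciles the two unitaries.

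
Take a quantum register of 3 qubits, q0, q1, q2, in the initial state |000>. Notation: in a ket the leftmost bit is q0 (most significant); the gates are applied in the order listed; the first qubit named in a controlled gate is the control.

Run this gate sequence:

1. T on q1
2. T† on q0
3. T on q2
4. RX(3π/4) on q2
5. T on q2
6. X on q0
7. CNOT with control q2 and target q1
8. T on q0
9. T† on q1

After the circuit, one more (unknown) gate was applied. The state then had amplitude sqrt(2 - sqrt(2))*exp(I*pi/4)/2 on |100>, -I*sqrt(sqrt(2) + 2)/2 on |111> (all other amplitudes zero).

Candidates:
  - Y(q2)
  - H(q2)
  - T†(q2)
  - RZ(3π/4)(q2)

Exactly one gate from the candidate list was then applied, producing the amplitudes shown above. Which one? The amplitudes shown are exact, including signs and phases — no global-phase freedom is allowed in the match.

The unique candidate consistent with the amplitudes is T†(q2).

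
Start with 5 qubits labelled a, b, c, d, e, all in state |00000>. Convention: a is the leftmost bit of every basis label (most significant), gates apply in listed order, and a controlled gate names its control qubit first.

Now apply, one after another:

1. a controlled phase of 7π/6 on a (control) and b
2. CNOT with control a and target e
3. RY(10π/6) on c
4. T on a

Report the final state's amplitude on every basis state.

After the circuit, the state carries amplitude -sqrt(3)/2 on |00000>, 1/2 on |00100>, and 0 on every other basis state.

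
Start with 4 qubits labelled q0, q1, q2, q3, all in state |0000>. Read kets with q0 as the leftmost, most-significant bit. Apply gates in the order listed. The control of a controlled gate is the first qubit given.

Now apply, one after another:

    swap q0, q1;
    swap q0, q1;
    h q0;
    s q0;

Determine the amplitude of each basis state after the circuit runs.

After the circuit, the state carries amplitude sqrt(2)/2 on |0000>, sqrt(2)*I/2 on |1000>, and 0 on every other basis state. Key observation: the block from step 1 through step 2 cancels to the identity and can be dropped.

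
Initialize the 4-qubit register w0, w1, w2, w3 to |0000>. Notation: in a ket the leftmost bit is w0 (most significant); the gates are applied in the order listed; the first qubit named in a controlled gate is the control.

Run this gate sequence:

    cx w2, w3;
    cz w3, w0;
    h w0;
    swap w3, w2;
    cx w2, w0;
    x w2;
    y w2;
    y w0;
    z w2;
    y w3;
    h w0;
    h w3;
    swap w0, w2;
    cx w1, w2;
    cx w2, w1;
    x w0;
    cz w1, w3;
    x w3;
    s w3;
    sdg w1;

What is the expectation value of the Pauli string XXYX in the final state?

The observable XXYX averages to 0.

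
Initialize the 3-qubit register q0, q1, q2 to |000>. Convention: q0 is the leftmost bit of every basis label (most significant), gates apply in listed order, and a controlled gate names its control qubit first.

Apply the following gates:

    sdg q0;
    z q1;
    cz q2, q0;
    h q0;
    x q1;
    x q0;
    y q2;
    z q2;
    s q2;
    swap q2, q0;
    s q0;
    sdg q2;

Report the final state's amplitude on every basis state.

After the circuit, the state carries amplitude sqrt(2)*I/2 on |110>, sqrt(2)/2 on |111>, and 0 on every other basis state.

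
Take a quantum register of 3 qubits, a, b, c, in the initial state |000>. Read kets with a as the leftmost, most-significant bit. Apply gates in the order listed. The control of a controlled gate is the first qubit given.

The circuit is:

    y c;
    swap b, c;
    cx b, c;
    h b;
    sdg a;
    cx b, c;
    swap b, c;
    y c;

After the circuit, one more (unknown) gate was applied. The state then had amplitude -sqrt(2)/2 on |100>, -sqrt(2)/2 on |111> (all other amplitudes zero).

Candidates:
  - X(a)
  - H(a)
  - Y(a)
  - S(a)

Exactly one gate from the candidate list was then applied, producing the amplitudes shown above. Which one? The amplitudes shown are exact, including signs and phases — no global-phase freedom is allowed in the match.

It was X(a) that produced the state shown.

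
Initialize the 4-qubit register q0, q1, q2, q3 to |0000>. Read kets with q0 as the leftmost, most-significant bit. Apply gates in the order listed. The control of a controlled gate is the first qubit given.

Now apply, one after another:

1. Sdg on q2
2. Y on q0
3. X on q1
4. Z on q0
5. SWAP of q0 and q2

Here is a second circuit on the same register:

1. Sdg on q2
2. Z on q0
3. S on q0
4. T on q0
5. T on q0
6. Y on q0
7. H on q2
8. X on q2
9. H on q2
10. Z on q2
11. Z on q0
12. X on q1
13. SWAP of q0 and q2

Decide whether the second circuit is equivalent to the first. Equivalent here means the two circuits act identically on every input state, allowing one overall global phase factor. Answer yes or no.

Yes, they are equivalent — the unitaries differ by at most a global phase.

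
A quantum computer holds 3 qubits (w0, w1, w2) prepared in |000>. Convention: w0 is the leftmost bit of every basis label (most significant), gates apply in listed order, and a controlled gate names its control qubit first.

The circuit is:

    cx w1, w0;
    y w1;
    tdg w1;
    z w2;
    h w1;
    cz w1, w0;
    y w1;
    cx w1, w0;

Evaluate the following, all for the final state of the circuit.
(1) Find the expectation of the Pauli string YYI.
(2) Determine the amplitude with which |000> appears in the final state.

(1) In the final state, YYI has expectation -1.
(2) The final state's coefficient on |000> equals sqrt(2)*exp(3*I*pi/4)/2.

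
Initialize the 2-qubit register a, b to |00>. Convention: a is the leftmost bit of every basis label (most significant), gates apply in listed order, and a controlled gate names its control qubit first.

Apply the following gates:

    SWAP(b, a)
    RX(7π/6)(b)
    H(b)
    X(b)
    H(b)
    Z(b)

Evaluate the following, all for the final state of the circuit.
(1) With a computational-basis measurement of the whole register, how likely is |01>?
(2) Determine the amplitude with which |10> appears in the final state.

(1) A full measurement returns |01> with probability sqrt(3)/4 + 1/2. Key observation: gates 3-6 undo each other exactly, leaving only the rest of the circuit to track.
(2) The final state's coefficient on |10> equals 0.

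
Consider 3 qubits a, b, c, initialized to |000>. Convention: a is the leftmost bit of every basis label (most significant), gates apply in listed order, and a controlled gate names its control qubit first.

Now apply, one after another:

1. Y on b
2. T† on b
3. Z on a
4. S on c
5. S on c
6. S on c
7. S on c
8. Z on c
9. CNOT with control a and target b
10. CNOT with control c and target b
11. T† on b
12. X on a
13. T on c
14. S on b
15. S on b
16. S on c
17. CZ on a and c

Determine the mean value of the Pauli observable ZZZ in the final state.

The expectation value of ZZZ is 1. Key observation: steps 4-7 multiply out to the identity, so the circuit reduces to the remaining gates.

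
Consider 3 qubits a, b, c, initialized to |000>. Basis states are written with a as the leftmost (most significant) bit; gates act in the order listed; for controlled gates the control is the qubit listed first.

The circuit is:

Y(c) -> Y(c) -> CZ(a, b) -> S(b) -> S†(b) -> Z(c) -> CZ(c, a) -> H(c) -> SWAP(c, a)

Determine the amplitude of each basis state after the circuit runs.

The final amplitudes are sqrt(2)/2 on |000>, sqrt(2)/2 on |100>, and 0 on every other basis state. Key observation: steps 4-5 multiply out to the identity, so the circuit reduces to the remaining gates.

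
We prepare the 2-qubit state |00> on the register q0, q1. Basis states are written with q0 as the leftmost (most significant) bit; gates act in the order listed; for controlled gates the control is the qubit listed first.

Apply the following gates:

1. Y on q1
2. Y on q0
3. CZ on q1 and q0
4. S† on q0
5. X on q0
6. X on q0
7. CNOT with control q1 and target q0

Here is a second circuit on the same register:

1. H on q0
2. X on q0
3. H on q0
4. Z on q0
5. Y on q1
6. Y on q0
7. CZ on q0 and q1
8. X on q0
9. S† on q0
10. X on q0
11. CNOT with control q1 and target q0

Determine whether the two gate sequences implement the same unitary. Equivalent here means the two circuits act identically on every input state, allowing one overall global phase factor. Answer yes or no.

No, they are not equivalent — no single phase factor reconciles the two unitaries.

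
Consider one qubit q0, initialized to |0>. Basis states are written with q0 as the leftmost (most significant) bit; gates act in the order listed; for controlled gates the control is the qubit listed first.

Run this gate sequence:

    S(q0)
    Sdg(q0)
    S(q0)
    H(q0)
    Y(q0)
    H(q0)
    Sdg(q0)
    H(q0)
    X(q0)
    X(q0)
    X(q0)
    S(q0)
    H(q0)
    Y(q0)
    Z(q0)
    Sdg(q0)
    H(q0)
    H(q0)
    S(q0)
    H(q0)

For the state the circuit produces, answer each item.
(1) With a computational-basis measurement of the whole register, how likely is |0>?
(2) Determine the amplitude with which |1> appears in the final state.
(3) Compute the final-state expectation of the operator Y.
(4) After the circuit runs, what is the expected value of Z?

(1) The probability of measuring |0> is 1/2.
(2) |1> carries amplitude sqrt(2)/2 in the final state.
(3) In the final state, Y has expectation 1.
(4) In the final state, Z has expectation 0.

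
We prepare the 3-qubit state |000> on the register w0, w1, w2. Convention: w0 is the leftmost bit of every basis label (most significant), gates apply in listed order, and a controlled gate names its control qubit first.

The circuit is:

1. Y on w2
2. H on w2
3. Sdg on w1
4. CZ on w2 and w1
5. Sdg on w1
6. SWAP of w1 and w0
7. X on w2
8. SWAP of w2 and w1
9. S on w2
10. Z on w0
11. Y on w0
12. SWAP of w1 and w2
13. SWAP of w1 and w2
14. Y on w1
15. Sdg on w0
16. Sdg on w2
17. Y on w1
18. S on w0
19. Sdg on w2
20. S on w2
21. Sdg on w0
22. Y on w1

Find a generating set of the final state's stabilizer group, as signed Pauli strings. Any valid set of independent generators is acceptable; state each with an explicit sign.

One valid set of independent stabilizer generators is +IXI, -ZII, +IIZ (any independent generating set of the same group is equally correct). Key observation: gates 17-22 undo each other exactly, leaving only the rest of the circuit to track.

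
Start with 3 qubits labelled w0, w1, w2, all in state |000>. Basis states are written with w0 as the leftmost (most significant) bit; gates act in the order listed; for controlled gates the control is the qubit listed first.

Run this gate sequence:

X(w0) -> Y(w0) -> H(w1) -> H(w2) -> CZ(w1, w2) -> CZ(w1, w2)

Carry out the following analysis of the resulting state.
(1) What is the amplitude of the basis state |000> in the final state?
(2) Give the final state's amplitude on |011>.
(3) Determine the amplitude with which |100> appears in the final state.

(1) The amplitude on |000> is -I/2. Key observation: the block from step 5 through step 6 cancels to the identity and can be dropped.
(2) |011> carries amplitude -I/2 in the final state.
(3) The amplitude on |100> is 0.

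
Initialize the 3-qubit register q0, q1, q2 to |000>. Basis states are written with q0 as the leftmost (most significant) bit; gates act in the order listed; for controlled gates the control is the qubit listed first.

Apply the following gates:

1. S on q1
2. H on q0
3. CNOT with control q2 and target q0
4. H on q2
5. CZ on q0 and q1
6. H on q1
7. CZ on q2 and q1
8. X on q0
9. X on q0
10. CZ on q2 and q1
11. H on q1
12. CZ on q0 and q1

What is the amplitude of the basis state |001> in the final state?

|001> carries amplitude 1/2 in the final state. Key observation: the block from step 5 through step 12 cancels to the identity and can be dropped.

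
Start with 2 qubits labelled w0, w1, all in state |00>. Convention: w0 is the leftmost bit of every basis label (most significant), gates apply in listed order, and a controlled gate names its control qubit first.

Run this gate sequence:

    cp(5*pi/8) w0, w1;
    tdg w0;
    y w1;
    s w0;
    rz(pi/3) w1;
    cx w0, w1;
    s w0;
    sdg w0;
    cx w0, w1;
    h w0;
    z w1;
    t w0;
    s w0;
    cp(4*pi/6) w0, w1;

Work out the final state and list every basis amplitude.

The final amplitudes are 0 on |00>, -sqrt(2)*exp(2*I*pi/3)/2 on |01>, 0 on |10>, -sqrt(2)*exp(I*pi/12)/2 on |11>. Key observation: gates 6-9 undo each other exactly, leaving only the rest of the circuit to track.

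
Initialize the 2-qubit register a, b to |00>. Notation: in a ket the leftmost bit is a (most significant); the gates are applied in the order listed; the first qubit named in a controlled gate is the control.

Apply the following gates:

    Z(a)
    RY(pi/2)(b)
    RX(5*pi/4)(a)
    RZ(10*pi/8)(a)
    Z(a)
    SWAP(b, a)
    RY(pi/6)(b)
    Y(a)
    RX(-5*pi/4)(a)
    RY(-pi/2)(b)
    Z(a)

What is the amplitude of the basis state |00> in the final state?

The final state's coefficient on |00> equals (-sqrt(3) - (1 + sqrt(2) - I)*exp(3*I*pi/4) - sqrt(3)*I + sqrt(6)*I)*exp(3*I*pi/8)/8.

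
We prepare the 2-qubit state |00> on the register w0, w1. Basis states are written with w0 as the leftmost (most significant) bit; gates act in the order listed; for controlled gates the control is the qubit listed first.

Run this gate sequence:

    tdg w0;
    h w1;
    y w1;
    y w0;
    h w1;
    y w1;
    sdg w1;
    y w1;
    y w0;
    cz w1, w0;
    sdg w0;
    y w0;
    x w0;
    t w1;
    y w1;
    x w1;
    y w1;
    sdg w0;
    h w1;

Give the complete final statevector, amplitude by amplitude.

The final amplitudes are -sqrt(2)*exp(I*pi/4)/2 on |00>, -sqrt(2)*exp(I*pi/4)/2 on |01>, 0 on |10>, 0 on |11>.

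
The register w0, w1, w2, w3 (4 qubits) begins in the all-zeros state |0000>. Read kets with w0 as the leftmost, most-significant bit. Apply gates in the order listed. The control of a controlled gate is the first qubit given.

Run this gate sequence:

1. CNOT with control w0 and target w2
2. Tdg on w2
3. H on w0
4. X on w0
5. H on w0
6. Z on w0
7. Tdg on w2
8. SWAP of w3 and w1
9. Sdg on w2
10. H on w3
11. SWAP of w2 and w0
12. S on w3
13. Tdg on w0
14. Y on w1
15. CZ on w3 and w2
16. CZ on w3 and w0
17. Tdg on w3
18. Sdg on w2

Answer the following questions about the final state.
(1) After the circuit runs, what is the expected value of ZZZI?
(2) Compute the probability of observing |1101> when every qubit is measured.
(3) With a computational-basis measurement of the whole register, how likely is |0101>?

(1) The expectation value of ZZZI is -1. Key observation: the block from step 3 through step 6 cancels to the identity and can be dropped.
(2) The probability of measuring |1101> is 0.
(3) Outcome |0101> occurs with probability 1/2.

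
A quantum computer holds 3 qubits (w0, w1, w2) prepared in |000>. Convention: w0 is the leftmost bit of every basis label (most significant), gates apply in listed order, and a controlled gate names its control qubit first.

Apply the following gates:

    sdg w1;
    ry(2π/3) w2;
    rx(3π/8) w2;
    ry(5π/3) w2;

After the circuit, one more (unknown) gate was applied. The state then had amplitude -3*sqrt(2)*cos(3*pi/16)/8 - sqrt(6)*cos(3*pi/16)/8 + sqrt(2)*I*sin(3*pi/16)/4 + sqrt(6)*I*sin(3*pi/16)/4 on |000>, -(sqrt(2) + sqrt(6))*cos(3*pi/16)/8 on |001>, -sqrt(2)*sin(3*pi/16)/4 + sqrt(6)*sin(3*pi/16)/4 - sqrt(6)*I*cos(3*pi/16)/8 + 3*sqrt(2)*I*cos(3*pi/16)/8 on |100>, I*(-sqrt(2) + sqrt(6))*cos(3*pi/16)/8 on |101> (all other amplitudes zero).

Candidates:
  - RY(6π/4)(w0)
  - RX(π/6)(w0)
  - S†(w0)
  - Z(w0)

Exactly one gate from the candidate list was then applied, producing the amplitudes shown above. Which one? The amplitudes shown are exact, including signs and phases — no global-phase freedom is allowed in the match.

It was RX(π/6)(w0) that produced the state shown.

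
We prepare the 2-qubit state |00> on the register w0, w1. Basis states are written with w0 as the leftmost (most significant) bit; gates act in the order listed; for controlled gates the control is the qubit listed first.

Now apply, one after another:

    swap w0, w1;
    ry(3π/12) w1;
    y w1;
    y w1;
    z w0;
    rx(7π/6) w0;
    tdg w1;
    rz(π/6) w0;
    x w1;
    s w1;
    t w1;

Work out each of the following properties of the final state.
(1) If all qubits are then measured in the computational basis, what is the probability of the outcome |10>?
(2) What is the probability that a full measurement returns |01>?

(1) Outcome |10> occurs with probability -sqrt(2)/8 - sqrt(6)/16 + sqrt(3)/8 + 1/4.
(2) The probability of measuring |01> is -sqrt(3)/8 - sqrt(6)/16 + sqrt(2)/8 + 1/4.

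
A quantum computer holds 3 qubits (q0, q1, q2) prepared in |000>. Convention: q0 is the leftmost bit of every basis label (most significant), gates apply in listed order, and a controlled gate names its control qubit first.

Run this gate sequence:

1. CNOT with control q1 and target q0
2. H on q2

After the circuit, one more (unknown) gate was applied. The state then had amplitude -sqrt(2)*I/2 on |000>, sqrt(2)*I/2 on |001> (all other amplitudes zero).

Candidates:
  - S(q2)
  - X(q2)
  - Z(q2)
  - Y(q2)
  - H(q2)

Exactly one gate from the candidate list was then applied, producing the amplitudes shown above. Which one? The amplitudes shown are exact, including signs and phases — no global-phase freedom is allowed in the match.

The applied gate was Y(q2).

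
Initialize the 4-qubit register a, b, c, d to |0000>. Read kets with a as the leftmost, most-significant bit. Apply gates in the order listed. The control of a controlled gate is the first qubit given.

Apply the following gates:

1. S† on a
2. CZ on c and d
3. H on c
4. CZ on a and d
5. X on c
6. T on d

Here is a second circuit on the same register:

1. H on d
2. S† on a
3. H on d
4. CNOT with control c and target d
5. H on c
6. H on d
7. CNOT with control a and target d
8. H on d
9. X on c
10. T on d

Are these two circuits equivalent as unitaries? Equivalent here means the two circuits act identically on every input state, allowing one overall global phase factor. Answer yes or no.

No — the two circuits implement different unitaries, even allowing a global phase.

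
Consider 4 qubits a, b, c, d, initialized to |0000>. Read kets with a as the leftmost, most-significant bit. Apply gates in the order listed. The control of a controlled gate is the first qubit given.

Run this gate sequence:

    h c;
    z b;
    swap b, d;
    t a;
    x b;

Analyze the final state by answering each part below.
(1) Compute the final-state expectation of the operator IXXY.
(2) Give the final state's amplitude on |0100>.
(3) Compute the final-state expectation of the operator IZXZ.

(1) The observable IXXY averages to 0.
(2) The amplitude on |0100> is sqrt(2)/2.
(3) The observable IZXZ averages to -1.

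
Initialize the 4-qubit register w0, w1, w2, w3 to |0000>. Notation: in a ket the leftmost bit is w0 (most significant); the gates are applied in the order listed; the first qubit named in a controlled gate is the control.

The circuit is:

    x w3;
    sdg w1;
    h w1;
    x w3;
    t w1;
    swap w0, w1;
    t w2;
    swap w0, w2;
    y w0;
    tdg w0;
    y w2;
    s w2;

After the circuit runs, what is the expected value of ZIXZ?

The expectation value of ZIXZ is sqrt(2)/2.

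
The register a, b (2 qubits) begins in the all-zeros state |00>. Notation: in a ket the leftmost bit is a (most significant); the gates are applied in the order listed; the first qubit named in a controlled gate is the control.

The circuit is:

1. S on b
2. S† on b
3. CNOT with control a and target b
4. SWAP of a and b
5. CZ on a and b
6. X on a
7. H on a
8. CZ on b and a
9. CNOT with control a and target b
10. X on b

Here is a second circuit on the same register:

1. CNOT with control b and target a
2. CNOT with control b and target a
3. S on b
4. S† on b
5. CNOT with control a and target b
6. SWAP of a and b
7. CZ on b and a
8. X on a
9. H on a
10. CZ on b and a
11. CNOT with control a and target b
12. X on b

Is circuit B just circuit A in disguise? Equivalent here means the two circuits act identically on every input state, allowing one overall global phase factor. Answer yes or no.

Yes: on every input state the two circuits agree up to one overall phase factor.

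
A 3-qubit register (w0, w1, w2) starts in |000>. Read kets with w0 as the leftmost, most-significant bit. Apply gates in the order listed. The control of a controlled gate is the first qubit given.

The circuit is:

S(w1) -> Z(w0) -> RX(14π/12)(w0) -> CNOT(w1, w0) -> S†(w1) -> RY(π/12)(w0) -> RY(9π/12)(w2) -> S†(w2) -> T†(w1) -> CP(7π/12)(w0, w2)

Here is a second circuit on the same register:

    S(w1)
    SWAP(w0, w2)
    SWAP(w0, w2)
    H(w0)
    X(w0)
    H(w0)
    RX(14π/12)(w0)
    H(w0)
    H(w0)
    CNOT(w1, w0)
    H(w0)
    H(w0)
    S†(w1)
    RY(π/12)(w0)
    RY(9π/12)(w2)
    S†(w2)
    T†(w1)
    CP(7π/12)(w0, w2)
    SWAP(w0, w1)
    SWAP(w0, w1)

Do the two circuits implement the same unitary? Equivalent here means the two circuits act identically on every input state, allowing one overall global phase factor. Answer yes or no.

Yes, they are equivalent — the unitaries differ by at most a global phase.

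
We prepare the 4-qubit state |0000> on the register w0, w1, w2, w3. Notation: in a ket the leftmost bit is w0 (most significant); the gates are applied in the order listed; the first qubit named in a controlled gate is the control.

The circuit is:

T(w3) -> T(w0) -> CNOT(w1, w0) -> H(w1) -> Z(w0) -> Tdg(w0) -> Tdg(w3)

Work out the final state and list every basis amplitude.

After the circuit, the state carries amplitude sqrt(2)/2 on |0000>, sqrt(2)/2 on |0100>, and 0 on every other basis state.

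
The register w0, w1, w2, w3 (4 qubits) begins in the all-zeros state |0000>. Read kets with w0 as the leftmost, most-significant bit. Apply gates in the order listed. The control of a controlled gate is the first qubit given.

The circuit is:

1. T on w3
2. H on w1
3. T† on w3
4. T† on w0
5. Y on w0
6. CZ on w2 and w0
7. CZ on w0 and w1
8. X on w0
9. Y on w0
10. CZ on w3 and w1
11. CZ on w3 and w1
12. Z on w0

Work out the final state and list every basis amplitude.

The final amplitudes are sqrt(2)/2 on |1000>, -sqrt(2)/2 on |1100>, and 0 on every other basis state. Key observation: steps 10-11 multiply out to the identity, so the circuit reduces to the remaining gates.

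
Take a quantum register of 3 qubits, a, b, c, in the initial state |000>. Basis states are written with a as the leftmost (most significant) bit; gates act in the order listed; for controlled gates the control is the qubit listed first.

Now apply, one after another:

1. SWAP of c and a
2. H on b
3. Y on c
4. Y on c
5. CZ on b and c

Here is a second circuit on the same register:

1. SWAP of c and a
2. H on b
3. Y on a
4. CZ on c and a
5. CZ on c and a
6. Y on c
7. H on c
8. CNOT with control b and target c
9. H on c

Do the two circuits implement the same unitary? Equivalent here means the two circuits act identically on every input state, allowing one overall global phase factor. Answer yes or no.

No — the two circuits implement different unitaries, even allowing a global phase.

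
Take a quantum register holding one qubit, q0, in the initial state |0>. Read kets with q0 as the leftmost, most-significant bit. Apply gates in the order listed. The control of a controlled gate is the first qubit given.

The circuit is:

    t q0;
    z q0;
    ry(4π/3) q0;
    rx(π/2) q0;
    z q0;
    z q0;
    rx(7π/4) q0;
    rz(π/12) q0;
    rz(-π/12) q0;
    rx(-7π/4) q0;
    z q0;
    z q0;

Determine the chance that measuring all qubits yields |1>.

Outcome |1> occurs with probability 1/2. Key observation: gates 5-12 undo each other exactly, leaving only the rest of the circuit to track.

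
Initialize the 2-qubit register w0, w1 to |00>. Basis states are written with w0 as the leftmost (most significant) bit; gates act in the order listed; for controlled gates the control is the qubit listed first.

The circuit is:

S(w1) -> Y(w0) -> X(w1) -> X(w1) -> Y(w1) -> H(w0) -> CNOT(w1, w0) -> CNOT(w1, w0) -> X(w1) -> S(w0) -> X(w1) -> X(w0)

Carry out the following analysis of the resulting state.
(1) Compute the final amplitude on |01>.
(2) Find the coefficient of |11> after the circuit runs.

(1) |01> carries amplitude sqrt(2)*I/2 in the final state.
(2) The final state's coefficient on |11> equals -sqrt(2)/2.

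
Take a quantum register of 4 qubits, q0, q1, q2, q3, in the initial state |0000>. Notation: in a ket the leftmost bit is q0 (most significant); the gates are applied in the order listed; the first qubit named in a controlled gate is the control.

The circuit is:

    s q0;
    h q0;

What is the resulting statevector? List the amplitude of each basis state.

The resulting statevector has amplitude sqrt(2)/2 on |0000>, sqrt(2)/2 on |1000>, and 0 on every other basis state.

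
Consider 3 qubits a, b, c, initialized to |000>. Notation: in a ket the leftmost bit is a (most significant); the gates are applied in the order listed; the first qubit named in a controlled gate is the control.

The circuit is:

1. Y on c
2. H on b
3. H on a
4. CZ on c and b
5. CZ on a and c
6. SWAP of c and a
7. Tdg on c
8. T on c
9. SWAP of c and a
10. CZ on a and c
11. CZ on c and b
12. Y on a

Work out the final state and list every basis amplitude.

The resulting statevector has amplitude 0 on |000>, 1/2 on |001>, 0 on |010>, 1/2 on |011>, 0 on |100>, -1/2 on |101>, 0 on |110>, -1/2 on |111>. Key observation: the block from step 4 through step 11 cancels to the identity and can be dropped.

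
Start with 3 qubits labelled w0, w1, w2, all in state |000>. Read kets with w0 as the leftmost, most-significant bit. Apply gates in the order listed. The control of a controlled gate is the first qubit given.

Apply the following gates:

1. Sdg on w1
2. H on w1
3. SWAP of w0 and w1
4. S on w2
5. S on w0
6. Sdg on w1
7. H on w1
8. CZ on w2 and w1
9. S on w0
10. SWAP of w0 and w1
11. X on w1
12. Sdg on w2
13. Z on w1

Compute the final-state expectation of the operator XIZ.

In the final state, XIZ has expectation 1.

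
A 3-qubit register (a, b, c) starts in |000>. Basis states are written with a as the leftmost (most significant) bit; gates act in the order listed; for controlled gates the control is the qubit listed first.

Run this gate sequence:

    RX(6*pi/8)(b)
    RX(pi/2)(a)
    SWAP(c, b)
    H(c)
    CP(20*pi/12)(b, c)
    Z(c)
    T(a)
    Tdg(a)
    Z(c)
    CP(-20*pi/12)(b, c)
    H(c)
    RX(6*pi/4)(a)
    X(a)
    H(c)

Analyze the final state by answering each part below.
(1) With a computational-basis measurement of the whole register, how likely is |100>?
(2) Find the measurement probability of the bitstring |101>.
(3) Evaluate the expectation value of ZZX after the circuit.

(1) A full measurement returns |100> with probability 1/2. Key observation: steps 4-11 multiply out to the identity, so the circuit reduces to the remaining gates.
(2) The probability of measuring |101> is 1/2.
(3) In the final state, ZZX has expectation sqrt(2)/2.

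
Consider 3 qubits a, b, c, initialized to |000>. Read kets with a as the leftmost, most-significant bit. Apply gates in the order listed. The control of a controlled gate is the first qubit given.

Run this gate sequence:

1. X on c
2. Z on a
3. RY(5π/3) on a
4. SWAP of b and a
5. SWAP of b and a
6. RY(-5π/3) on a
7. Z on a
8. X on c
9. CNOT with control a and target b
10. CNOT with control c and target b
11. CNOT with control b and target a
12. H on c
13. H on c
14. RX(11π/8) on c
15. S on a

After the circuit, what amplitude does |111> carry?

|111> carries amplitude 0 in the final state. Key observation: the block from step 1 through step 8 cancels to the identity and can be dropped.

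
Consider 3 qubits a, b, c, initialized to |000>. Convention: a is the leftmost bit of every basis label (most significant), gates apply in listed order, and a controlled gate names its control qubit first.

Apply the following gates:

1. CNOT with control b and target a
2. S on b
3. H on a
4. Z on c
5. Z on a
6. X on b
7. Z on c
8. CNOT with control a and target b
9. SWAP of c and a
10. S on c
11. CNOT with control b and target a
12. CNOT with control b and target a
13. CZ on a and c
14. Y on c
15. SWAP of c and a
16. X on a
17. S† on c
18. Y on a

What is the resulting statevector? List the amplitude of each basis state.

The resulting statevector has amplitude sqrt(2)*I/2 on |000>, -sqrt(2)/2 on |110>, and 0 on every other basis state.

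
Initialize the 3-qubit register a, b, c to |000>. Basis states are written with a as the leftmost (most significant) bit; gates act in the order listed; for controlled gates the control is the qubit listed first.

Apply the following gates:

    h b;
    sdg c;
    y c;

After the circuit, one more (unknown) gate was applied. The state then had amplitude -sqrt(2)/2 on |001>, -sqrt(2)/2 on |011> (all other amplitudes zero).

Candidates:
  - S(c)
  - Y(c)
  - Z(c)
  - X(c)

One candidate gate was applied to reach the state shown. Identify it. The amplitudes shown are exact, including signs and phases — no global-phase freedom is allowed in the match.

It was S(c) that produced the state shown.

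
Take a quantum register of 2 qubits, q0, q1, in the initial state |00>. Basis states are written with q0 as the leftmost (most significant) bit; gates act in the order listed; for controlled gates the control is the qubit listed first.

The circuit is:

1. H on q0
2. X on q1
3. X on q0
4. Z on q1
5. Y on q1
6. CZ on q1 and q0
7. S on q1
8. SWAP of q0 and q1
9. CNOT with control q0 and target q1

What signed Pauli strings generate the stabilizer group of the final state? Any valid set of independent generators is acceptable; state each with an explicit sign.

One valid set of independent stabilizer generators is +IX, +ZI (any independent generating set of the same group is equally correct).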